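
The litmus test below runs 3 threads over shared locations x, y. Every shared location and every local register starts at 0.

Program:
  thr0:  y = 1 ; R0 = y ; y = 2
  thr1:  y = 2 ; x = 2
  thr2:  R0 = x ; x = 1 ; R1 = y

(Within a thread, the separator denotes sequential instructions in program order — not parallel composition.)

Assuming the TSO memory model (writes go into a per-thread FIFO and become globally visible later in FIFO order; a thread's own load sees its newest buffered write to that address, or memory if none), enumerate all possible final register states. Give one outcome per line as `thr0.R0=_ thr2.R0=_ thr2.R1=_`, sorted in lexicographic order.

outcome vector order: (thr0.R0,thr2.R0,thr2.R1)
|TSO outcomes| = 9

thr0.R0=1 thr2.R0=0 thr2.R1=0
thr0.R0=1 thr2.R0=0 thr2.R1=1
thr0.R0=1 thr2.R0=0 thr2.R1=2
thr0.R0=1 thr2.R0=2 thr2.R1=1
thr0.R0=1 thr2.R0=2 thr2.R1=2
thr0.R0=2 thr2.R0=0 thr2.R1=0
thr0.R0=2 thr2.R0=0 thr2.R1=1
thr0.R0=2 thr2.R0=0 thr2.R1=2
thr0.R0=2 thr2.R0=2 thr2.R1=2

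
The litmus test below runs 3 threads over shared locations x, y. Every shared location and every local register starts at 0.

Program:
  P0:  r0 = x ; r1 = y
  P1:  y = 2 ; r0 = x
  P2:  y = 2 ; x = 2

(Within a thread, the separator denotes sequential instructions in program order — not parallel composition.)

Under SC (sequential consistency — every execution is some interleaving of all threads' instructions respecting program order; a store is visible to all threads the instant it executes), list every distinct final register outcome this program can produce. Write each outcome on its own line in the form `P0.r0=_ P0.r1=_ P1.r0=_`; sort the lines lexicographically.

P0.r0=0 P0.r1=0 P1.r0=0
P0.r0=0 P0.r1=0 P1.r0=2
P0.r0=0 P0.r1=2 P1.r0=0
P0.r0=0 P0.r1=2 P1.r0=2
P0.r0=2 P0.r1=2 P1.r0=0
P0.r0=2 P0.r1=2 P1.r0=2

outcome vector order: (P0.r0,P0.r1,P1.r0)
|SC outcomes| = 6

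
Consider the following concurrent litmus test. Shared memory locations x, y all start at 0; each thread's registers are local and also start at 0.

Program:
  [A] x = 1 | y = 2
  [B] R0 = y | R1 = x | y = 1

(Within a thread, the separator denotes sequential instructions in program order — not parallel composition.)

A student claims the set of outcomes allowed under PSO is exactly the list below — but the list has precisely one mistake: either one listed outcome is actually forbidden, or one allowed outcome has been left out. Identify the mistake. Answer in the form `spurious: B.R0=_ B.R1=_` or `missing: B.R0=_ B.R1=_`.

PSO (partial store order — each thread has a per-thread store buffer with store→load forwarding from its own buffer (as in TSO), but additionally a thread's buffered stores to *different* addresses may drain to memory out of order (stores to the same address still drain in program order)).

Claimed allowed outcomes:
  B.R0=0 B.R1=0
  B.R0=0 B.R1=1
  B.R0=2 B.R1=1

missing: B.R0=2 B.R1=0

outcome vector order: (B.R0,B.R1)
PSO: 4 outcomes — {00 01 20 21}
PSO∖claimed = {20}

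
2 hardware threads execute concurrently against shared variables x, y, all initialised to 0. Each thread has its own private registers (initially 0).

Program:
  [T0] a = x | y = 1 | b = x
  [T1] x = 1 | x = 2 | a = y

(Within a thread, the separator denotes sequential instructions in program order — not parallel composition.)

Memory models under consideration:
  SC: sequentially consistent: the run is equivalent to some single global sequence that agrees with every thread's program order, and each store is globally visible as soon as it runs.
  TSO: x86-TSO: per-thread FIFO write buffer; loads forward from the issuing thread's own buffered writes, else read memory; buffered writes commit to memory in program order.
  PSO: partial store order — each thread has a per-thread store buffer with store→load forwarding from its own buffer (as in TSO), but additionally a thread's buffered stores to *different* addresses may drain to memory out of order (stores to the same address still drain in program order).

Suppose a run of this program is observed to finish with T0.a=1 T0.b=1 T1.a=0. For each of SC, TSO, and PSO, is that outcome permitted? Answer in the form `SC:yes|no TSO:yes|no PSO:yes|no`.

outcome vector order: (T0.a,T0.b,T1.a)
[SC] allowed = {001 011 020 021 111 120 121 220 221}
[TSO] allowed = {000 001 010 011 020 021 110 111 120 121 220 221}
[PSO] allowed = {000 001 010 011 020 021 110 111 120 121 220 221}
target 110 ∈ {TSO,PSO}

SC:no TSO:yes PSO:yes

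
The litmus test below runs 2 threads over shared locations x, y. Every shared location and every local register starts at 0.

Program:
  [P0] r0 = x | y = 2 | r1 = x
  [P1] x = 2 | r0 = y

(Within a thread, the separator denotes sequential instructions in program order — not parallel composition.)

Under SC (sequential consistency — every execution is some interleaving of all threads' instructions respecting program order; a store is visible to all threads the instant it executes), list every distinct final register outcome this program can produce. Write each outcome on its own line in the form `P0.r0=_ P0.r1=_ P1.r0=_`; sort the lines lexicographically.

outcome vector order: (P0.r0,P0.r1,P1.r0)
|SC outcomes| = 5

P0.r0=0 P0.r1=0 P1.r0=2
P0.r0=0 P0.r1=2 P1.r0=0
P0.r0=0 P0.r1=2 P1.r0=2
P0.r0=2 P0.r1=2 P1.r0=0
P0.r0=2 P0.r1=2 P1.r0=2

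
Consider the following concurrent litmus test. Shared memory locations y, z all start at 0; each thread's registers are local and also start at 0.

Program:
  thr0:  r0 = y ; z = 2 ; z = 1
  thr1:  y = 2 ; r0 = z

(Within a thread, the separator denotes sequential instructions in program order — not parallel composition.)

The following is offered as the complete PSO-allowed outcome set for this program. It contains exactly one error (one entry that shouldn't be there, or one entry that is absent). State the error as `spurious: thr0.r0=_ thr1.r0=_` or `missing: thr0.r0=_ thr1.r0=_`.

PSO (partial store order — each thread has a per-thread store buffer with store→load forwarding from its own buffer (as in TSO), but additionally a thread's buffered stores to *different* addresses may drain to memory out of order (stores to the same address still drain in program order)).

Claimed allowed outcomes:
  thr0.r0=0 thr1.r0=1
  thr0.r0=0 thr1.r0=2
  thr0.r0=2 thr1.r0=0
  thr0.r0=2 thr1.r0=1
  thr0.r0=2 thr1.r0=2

outcome vector order: (thr0.r0,thr1.r0)
under PSO → (0,0), (0,1), (0,2), (2,0), (2,1), (2,2)
PSO∖claimed = {(0,0)}

missing: thr0.r0=0 thr1.r0=0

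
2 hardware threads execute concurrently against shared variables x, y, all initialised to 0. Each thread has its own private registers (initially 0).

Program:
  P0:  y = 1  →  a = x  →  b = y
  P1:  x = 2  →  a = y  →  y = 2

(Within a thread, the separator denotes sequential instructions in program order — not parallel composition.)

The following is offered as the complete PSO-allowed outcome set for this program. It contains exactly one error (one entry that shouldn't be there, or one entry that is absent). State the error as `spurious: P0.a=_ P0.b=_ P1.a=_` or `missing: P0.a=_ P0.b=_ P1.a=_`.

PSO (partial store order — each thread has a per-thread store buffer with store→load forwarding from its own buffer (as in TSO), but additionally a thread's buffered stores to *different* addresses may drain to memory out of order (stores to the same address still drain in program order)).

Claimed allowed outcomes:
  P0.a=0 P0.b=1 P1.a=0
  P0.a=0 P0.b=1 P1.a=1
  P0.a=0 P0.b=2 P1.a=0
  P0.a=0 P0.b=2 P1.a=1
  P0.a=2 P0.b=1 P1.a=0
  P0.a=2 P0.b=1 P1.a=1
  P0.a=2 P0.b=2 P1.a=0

outcome vector order: (P0.a,P0.b,P1.a)
PSO (8): <0 1 0> <0 1 1> <0 2 0> <0 2 1> <2 1 0> <2 1 1> <2 2 0> <2 2 1>
PSO∖claimed = {<2 2 1>}

missing: P0.a=2 P0.b=2 P1.a=1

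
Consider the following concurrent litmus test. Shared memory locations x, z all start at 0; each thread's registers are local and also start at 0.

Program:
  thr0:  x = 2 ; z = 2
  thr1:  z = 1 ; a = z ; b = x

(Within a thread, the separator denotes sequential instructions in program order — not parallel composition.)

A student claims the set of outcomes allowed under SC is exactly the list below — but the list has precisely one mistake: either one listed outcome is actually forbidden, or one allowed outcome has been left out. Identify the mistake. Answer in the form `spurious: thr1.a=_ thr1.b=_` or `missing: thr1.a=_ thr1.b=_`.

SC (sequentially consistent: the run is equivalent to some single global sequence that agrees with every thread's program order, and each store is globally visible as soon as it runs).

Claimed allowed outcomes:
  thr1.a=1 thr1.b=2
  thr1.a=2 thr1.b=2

outcome vector order: (thr1.a,thr1.b)
SC (3): <1 0> <1 2> <2 2>
SC∖claimed = {<1 0>}

missing: thr1.a=1 thr1.b=0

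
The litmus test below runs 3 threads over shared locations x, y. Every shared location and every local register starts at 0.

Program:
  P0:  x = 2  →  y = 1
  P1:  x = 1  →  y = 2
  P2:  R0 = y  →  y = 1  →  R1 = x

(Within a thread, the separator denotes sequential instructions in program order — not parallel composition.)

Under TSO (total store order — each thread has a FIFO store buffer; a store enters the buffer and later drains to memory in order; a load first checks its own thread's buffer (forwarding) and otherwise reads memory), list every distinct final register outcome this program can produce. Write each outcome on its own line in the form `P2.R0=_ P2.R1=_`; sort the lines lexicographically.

outcome vector order: (P2.R0,P2.R1)
|TSO outcomes| = 7

P2.R0=0 P2.R1=0
P2.R0=0 P2.R1=1
P2.R0=0 P2.R1=2
P2.R0=1 P2.R1=1
P2.R0=1 P2.R1=2
P2.R0=2 P2.R1=1
P2.R0=2 P2.R1=2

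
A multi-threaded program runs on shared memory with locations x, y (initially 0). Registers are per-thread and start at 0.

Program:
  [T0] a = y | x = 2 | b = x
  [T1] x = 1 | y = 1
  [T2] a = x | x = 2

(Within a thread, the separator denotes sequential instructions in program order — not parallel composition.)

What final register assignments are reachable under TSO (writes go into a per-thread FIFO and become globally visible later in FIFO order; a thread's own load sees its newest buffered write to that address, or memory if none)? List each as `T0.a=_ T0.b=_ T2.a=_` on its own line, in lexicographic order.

outcome vector order: (T0.a,T0.b,T2.a)
|TSO outcomes| = 9

T0.a=0 T0.b=1 T2.a=0
T0.a=0 T0.b=1 T2.a=1
T0.a=0 T0.b=1 T2.a=2
T0.a=0 T0.b=2 T2.a=0
T0.a=0 T0.b=2 T2.a=1
T0.a=0 T0.b=2 T2.a=2
T0.a=1 T0.b=2 T2.a=0
T0.a=1 T0.b=2 T2.a=1
T0.a=1 T0.b=2 T2.a=2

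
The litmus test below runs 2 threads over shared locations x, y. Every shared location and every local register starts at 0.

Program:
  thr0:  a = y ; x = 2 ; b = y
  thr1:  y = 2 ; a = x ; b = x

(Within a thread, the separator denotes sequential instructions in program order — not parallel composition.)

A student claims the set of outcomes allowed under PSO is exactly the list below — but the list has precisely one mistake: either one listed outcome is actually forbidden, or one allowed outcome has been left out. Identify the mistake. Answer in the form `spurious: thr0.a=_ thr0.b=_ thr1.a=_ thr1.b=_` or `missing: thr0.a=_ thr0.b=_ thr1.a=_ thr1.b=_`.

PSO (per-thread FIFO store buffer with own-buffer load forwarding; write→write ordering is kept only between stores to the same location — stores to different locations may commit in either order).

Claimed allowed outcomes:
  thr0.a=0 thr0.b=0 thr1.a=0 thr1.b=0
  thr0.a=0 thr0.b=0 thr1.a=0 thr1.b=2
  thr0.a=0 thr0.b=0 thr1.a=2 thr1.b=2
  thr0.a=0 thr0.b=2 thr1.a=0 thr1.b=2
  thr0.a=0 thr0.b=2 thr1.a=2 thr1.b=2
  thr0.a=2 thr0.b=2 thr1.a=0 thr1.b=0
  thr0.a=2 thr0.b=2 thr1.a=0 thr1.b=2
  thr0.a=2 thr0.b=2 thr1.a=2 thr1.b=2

missing: thr0.a=0 thr0.b=2 thr1.a=0 thr1.b=0

outcome vector order: (thr0.a,thr0.b,thr1.a,thr1.b)
PSO (9): 0/0/0/0; 0/0/0/2; 0/0/2/2; 0/2/0/0; 0/2/0/2; 0/2/2/2; 2/2/0/0; 2/2/0/2; 2/2/2/2
PSO∖claimed = {0/2/0/0}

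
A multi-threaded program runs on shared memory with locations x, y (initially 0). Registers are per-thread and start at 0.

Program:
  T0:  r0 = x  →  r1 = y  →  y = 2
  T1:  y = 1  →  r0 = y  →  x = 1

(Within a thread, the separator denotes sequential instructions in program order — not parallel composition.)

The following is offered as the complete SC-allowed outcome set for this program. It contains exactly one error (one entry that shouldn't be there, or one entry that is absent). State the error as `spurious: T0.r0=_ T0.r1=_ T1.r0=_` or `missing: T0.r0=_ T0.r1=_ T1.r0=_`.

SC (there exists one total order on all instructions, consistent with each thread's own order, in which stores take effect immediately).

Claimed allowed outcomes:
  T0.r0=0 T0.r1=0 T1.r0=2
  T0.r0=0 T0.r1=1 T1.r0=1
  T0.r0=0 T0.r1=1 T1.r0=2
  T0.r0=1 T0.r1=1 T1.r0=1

outcome vector order: (T0.r0,T0.r1,T1.r0)
under SC → 0/0/1, 0/0/2, 0/1/1, 0/1/2, 1/1/1
SC∖claimed = {0/0/1}

missing: T0.r0=0 T0.r1=0 T1.r0=1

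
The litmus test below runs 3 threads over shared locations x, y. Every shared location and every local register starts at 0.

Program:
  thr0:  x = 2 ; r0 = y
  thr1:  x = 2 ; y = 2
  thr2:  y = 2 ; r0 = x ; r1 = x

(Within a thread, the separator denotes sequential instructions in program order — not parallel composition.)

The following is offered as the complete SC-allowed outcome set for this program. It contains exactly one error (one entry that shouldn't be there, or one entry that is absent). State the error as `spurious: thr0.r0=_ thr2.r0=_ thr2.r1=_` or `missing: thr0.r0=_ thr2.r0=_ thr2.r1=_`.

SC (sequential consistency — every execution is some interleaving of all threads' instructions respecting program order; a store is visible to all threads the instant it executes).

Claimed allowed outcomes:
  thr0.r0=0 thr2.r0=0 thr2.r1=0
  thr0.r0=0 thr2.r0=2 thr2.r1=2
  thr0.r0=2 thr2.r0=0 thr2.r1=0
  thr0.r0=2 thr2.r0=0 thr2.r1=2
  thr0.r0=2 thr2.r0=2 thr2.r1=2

spurious: thr0.r0=0 thr2.r0=0 thr2.r1=0

outcome vector order: (thr0.r0,thr2.r0,thr2.r1)
SC: 4 outcomes — {<0 2 2>, <2 0 0>, <2 0 2>, <2 2 2>}
claimed∖SC = {<0 0 0>}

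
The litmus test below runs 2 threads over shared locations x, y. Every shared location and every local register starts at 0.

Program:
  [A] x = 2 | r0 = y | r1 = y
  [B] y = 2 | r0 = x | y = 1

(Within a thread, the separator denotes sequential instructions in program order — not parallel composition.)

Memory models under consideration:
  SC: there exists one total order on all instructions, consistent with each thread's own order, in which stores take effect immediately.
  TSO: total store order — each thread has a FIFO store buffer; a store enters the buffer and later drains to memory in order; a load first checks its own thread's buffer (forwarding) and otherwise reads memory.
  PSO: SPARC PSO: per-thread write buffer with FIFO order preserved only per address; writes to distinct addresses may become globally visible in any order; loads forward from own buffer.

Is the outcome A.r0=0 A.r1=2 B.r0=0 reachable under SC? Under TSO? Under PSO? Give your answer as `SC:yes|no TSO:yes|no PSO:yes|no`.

outcome vector order: (A.r0,A.r1,B.r0)
under SC → (0,0,2); (0,1,2); (0,2,2); (1,1,0); (1,1,2); (2,1,0); (2,1,2); (2,2,0); (2,2,2)
under TSO → (0,0,0); (0,0,2); (0,1,0); (0,1,2); (0,2,0); (0,2,2); (1,1,0); (1,1,2); (2,1,0); (2,1,2); (2,2,0); (2,2,2)
under PSO → (0,0,0); (0,0,2); (0,1,0); (0,1,2); (0,2,0); (0,2,2); (1,1,0); (1,1,2); (2,1,0); (2,1,2); (2,2,0); (2,2,2)
target (0,2,0) ∈ {TSO,PSO}

SC:no TSO:yes PSO:yes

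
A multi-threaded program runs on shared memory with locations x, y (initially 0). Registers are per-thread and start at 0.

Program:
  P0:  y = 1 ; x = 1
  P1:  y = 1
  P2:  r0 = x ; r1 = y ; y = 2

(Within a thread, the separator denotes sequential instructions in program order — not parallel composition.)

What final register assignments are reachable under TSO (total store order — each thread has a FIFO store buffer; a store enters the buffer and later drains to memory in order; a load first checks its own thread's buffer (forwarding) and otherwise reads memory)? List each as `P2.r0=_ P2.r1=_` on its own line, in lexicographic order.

P2.r0=0 P2.r1=0
P2.r0=0 P2.r1=1
P2.r0=1 P2.r1=1

outcome vector order: (P2.r0,P2.r1)
|TSO outcomes| = 3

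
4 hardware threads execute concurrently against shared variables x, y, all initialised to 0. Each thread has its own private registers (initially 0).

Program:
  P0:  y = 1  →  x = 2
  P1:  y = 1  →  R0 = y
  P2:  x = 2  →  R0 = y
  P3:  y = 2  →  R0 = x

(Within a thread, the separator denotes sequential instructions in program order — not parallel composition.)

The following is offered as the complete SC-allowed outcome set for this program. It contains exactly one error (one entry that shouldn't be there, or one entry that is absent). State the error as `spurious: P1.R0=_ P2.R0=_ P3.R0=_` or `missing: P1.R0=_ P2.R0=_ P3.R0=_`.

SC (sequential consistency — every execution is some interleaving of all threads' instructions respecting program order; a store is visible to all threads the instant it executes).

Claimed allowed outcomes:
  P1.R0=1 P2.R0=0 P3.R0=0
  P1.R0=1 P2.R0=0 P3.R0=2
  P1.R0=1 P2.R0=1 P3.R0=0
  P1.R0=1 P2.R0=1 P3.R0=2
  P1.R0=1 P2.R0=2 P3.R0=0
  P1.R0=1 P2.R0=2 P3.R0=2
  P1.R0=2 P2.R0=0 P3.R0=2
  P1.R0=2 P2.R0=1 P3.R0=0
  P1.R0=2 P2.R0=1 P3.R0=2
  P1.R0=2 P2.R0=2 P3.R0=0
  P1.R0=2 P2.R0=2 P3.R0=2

spurious: P1.R0=1 P2.R0=0 P3.R0=0

outcome vector order: (P1.R0,P2.R0,P3.R0)
SC (10): 1/0/2, 1/1/0, 1/1/2, 1/2/0, 1/2/2, 2/0/2, 2/1/0, 2/1/2, 2/2/0, 2/2/2
claimed∖SC = {1/0/0}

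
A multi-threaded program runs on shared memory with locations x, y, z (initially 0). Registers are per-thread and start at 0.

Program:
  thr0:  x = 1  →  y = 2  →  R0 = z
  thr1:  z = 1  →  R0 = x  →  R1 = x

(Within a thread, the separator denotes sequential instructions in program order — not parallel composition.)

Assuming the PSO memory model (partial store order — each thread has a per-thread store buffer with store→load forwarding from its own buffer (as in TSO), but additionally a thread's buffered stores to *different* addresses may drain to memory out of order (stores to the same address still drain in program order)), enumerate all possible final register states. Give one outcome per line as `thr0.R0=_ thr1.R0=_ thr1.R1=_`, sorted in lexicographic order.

thr0.R0=0 thr1.R0=0 thr1.R1=0
thr0.R0=0 thr1.R0=0 thr1.R1=1
thr0.R0=0 thr1.R0=1 thr1.R1=1
thr0.R0=1 thr1.R0=0 thr1.R1=0
thr0.R0=1 thr1.R0=0 thr1.R1=1
thr0.R0=1 thr1.R0=1 thr1.R1=1

outcome vector order: (thr0.R0,thr1.R0,thr1.R1)
|PSO outcomes| = 6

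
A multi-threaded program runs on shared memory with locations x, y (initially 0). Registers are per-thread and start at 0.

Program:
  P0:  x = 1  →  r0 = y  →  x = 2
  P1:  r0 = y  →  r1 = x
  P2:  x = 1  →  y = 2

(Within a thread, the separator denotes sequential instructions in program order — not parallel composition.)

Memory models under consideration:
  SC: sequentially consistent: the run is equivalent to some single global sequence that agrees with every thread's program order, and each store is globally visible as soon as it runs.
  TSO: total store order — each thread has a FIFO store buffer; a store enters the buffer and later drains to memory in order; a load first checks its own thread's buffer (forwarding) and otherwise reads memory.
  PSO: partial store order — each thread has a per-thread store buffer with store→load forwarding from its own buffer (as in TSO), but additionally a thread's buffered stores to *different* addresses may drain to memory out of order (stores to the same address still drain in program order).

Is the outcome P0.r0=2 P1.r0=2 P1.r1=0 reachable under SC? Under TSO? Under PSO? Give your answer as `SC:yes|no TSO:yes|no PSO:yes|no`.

outcome vector order: (P0.r0,P1.r0,P1.r1)
SC: 10 outcomes — {(0,0,0); (0,0,1); (0,0,2); (0,2,1); (0,2,2); (2,0,0); (2,0,1); (2,0,2); (2,2,1); (2,2,2)}
TSO: 10 outcomes — {(0,0,0); (0,0,1); (0,0,2); (0,2,1); (0,2,2); (2,0,0); (2,0,1); (2,0,2); (2,2,1); (2,2,2)}
PSO: 12 outcomes — {(0,0,0); (0,0,1); (0,0,2); (0,2,0); (0,2,1); (0,2,2); (2,0,0); (2,0,1); (2,0,2); (2,2,0); (2,2,1); (2,2,2)}
target (2,2,0) ∈ {PSO}

SC:no TSO:no PSO:yes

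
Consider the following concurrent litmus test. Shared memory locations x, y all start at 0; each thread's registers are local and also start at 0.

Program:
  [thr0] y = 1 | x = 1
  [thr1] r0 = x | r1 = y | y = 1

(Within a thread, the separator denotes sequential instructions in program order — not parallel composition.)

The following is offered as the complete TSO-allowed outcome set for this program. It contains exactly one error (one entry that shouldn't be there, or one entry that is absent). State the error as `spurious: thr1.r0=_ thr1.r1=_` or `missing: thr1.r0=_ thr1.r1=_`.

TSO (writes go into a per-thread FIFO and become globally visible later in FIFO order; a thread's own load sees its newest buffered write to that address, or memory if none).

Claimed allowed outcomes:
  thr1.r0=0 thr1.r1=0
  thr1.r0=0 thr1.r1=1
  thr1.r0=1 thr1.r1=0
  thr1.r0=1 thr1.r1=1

spurious: thr1.r0=1 thr1.r1=0

outcome vector order: (thr1.r0,thr1.r1)
TSO (3): 0/0, 0/1, 1/1
claimed∖TSO = {1/0}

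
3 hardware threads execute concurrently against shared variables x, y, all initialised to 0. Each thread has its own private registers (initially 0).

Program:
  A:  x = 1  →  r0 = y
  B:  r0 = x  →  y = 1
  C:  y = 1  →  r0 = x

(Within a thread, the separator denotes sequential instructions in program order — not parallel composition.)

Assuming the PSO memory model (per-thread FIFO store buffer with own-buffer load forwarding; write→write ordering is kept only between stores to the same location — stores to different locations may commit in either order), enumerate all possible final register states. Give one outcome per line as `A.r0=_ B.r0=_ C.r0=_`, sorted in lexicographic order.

outcome vector order: (A.r0,B.r0,C.r0)
|PSO outcomes| = 8

A.r0=0 B.r0=0 C.r0=0
A.r0=0 B.r0=0 C.r0=1
A.r0=0 B.r0=1 C.r0=0
A.r0=0 B.r0=1 C.r0=1
A.r0=1 B.r0=0 C.r0=0
A.r0=1 B.r0=0 C.r0=1
A.r0=1 B.r0=1 C.r0=0
A.r0=1 B.r0=1 C.r0=1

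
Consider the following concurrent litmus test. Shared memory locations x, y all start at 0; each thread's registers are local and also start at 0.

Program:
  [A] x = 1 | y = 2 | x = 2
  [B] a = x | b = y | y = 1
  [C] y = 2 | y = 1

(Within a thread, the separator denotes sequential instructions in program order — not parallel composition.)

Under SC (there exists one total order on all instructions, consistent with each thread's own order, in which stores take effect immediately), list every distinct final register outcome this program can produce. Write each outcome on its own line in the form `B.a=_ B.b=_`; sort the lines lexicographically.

B.a=0 B.b=0
B.a=0 B.b=1
B.a=0 B.b=2
B.a=1 B.b=0
B.a=1 B.b=1
B.a=1 B.b=2
B.a=2 B.b=1
B.a=2 B.b=2

outcome vector order: (B.a,B.b)
|SC outcomes| = 8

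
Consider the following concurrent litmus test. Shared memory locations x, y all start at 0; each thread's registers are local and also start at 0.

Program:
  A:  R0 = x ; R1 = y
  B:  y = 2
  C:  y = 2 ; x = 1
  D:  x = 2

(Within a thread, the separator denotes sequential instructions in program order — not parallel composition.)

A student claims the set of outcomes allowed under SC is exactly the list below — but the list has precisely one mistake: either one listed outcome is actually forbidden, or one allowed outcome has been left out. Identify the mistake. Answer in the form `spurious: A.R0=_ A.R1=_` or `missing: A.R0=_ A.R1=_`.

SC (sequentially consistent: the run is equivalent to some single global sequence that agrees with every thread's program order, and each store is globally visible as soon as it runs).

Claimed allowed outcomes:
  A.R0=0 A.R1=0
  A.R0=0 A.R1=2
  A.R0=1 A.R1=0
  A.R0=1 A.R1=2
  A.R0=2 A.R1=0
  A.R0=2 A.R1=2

spurious: A.R0=1 A.R1=0

outcome vector order: (A.R0,A.R1)
SC: 5 outcomes — {<0 0>, <0 2>, <1 2>, <2 0>, <2 2>}
claimed∖SC = {<1 0>}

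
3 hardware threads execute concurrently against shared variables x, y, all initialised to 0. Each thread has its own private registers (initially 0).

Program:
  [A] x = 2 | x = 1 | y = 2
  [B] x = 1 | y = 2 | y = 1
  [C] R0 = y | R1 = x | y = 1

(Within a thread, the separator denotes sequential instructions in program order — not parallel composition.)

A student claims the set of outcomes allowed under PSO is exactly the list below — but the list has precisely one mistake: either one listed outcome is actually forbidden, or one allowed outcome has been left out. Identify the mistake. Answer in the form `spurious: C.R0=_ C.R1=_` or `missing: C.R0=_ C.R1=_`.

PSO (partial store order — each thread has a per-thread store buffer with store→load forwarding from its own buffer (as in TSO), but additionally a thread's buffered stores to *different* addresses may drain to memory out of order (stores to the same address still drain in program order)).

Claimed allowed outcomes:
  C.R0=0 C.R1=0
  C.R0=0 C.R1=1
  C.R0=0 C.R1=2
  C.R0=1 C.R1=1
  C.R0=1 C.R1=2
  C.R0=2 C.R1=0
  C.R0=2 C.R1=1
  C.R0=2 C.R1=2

outcome vector order: (C.R0,C.R1)
PSO: 9 outcomes — {(0,0), (0,1), (0,2), (1,0), (1,1), (1,2), (2,0), (2,1), (2,2)}
PSO∖claimed = {(1,0)}

missing: C.R0=1 C.R1=0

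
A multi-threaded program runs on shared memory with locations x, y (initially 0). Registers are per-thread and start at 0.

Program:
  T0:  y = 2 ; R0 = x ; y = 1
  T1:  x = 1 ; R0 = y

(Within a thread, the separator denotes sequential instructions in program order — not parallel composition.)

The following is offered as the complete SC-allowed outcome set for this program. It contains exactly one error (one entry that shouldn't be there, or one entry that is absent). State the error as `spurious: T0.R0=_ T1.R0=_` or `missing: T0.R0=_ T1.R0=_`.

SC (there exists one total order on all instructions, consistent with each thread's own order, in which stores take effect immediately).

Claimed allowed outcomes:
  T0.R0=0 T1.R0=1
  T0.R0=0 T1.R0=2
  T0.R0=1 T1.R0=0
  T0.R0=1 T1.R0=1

missing: T0.R0=1 T1.R0=2

outcome vector order: (T0.R0,T1.R0)
[SC] allowed = {01, 02, 10, 11, 12}
SC∖claimed = {12}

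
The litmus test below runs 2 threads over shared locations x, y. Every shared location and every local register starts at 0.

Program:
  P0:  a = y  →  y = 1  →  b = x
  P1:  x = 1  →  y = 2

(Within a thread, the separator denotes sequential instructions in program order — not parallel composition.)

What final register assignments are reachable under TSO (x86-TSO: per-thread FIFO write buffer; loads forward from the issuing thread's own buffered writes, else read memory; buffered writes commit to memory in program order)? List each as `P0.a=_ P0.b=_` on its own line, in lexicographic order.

outcome vector order: (P0.a,P0.b)
|TSO outcomes| = 3

P0.a=0 P0.b=0
P0.a=0 P0.b=1
P0.a=2 P0.b=1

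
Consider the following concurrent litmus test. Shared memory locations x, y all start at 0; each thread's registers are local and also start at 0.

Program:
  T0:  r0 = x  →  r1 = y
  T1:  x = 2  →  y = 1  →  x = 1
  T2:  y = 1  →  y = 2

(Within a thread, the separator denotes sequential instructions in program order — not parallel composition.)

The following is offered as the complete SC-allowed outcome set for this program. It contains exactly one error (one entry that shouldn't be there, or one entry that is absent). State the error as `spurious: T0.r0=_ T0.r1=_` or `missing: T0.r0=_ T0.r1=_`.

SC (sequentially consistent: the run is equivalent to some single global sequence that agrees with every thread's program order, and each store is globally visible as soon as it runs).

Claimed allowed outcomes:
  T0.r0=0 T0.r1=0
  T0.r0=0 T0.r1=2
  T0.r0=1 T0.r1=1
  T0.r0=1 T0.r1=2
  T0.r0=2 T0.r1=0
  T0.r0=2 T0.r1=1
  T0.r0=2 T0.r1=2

outcome vector order: (T0.r0,T0.r1)
SC (8): 0/0, 0/1, 0/2, 1/1, 1/2, 2/0, 2/1, 2/2
SC∖claimed = {0/1}

missing: T0.r0=0 T0.r1=1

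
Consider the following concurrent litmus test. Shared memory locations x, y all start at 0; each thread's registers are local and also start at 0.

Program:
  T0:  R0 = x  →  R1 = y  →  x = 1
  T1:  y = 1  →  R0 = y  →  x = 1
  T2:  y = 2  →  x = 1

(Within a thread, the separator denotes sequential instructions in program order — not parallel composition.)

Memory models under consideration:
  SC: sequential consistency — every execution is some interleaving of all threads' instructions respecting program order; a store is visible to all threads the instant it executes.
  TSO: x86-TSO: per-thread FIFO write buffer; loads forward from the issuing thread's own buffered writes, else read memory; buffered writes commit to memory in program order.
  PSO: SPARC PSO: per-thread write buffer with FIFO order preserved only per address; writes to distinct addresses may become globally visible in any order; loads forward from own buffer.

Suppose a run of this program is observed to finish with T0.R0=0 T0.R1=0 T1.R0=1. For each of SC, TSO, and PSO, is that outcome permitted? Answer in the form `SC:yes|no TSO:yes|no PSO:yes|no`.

SC:yes TSO:yes PSO:yes

outcome vector order: (T0.R0,T0.R1,T1.R0)
SC (9): <0 0 1> <0 0 2> <0 1 1> <0 1 2> <0 2 1> <0 2 2> <1 1 1> <1 2 1> <1 2 2>
TSO (9): <0 0 1> <0 0 2> <0 1 1> <0 1 2> <0 2 1> <0 2 2> <1 1 1> <1 2 1> <1 2 2>
PSO (12): <0 0 1> <0 0 2> <0 1 1> <0 1 2> <0 2 1> <0 2 2> <1 0 1> <1 0 2> <1 1 1> <1 1 2> <1 2 1> <1 2 2>
target <0 0 1> ∈ {SC,TSO,PSO}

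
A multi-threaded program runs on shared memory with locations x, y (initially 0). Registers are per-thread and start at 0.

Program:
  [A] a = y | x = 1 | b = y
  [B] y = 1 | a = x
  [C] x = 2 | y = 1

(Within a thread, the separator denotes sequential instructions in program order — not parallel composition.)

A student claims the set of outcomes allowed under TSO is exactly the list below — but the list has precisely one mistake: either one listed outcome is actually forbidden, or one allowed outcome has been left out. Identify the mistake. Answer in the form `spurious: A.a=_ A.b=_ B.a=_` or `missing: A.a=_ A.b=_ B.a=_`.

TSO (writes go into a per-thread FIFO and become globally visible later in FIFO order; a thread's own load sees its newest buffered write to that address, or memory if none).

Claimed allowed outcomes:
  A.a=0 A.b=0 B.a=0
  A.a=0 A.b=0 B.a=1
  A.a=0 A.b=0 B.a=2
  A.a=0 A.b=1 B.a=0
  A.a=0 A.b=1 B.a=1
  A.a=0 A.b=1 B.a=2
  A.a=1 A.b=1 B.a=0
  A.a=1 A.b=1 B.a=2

outcome vector order: (A.a,A.b,B.a)
TSO: 9 outcomes — {000, 001, 002, 010, 011, 012, 110, 111, 112}
TSO∖claimed = {111}

missing: A.a=1 A.b=1 B.a=1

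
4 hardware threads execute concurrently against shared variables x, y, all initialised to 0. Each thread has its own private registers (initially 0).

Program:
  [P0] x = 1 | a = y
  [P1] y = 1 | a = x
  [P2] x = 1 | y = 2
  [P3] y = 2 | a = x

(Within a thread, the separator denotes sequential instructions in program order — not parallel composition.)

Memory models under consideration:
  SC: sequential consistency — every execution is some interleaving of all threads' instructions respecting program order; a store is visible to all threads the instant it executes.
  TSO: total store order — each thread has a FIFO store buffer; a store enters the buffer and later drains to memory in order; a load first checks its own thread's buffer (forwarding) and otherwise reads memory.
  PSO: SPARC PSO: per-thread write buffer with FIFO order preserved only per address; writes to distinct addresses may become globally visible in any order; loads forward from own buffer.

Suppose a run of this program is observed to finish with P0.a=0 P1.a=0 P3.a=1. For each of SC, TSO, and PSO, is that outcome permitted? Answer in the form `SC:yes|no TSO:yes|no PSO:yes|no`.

SC:no TSO:yes PSO:yes

outcome vector order: (P0.a,P1.a,P3.a)
[SC] allowed = {(0,1,1) (1,0,0) (1,0,1) (1,1,0) (1,1,1) (2,0,0) (2,0,1) (2,1,0) (2,1,1)}
[TSO] allowed = {(0,0,0) (0,0,1) (0,1,0) (0,1,1) (1,0,0) (1,0,1) (1,1,0) (1,1,1) (2,0,0) (2,0,1) (2,1,0) (2,1,1)}
[PSO] allowed = {(0,0,0) (0,0,1) (0,1,0) (0,1,1) (1,0,0) (1,0,1) (1,1,0) (1,1,1) (2,0,0) (2,0,1) (2,1,0) (2,1,1)}
target (0,0,1) ∈ {TSO,PSO}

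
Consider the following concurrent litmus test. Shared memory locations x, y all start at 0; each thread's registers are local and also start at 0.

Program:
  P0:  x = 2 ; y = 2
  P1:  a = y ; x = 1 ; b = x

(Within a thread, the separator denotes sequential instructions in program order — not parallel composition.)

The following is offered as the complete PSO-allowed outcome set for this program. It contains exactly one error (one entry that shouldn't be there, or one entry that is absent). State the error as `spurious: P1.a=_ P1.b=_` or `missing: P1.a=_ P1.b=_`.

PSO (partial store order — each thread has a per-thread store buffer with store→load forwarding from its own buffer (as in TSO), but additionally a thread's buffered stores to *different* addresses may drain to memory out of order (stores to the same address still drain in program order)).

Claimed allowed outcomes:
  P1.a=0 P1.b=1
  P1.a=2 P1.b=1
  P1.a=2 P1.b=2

outcome vector order: (P1.a,P1.b)
[PSO] allowed = {01 02 21 22}
PSO∖claimed = {02}

missing: P1.a=0 P1.b=2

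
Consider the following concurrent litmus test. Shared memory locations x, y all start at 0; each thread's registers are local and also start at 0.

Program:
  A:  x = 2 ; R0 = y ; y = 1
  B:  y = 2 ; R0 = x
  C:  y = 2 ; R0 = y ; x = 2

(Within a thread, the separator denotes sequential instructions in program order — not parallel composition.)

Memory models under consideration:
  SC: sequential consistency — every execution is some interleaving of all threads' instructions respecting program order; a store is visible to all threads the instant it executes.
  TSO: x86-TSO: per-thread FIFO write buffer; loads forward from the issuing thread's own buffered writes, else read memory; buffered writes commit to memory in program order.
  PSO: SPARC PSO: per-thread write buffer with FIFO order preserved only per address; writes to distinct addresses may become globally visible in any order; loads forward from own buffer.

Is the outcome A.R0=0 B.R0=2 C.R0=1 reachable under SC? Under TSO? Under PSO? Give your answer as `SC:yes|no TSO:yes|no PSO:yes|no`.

outcome vector order: (A.R0,B.R0,C.R0)
SC (6): 0/2/1; 0/2/2; 2/0/1; 2/0/2; 2/2/1; 2/2/2
TSO (8): 0/0/1; 0/0/2; 0/2/1; 0/2/2; 2/0/1; 2/0/2; 2/2/1; 2/2/2
PSO (8): 0/0/1; 0/0/2; 0/2/1; 0/2/2; 2/0/1; 2/0/2; 2/2/1; 2/2/2
target 0/2/1 ∈ {SC,TSO,PSO}

SC:yes TSO:yes PSO:yes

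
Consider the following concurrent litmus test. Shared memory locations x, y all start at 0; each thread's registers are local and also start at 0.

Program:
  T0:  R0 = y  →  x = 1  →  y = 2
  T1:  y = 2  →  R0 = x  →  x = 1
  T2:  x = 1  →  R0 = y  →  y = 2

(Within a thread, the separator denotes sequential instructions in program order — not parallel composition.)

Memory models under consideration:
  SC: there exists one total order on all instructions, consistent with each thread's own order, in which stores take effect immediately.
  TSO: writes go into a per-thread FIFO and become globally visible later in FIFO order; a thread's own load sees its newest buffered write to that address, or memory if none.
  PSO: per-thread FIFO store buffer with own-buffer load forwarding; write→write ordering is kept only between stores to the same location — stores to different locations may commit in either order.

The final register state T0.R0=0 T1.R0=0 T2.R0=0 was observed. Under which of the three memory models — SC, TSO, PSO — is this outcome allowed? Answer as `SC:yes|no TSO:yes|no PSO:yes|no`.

outcome vector order: (T0.R0,T1.R0,T2.R0)
under SC → (0,0,2) (0,1,0) (0,1,2) (2,0,2) (2,1,0) (2,1,2)
under TSO → (0,0,0) (0,0,2) (0,1,0) (0,1,2) (2,0,0) (2,0,2) (2,1,0) (2,1,2)
under PSO → (0,0,0) (0,0,2) (0,1,0) (0,1,2) (2,0,0) (2,0,2) (2,1,0) (2,1,2)
target (0,0,0) ∈ {TSO,PSO}

SC:no TSO:yes PSO:yes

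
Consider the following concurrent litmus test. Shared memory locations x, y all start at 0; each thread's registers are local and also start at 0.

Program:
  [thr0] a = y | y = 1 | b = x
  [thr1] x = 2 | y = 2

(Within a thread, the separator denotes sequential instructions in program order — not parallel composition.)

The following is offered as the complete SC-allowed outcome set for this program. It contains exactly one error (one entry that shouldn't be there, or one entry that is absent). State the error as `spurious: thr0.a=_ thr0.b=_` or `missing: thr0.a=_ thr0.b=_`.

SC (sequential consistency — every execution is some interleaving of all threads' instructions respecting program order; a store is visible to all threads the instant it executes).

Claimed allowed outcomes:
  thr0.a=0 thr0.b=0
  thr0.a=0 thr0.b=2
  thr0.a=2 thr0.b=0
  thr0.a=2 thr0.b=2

outcome vector order: (thr0.a,thr0.b)
under SC → (0,0); (0,2); (2,2)
claimed∖SC = {(2,0)}

spurious: thr0.a=2 thr0.b=0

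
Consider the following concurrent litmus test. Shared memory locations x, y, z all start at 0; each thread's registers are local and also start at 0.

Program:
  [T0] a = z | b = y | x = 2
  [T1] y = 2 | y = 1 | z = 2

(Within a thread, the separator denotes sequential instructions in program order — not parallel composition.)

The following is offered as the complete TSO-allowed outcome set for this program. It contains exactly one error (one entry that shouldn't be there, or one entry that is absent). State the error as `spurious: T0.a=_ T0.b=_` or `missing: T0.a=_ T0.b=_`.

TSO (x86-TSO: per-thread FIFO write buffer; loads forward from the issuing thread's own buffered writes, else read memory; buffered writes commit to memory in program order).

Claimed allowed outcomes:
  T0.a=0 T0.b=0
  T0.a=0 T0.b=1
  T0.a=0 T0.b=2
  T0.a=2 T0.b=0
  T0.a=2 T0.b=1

spurious: T0.a=2 T0.b=0

outcome vector order: (T0.a,T0.b)
[TSO] allowed = {<0 0> <0 1> <0 2> <2 1>}
claimed∖TSO = {<2 0>}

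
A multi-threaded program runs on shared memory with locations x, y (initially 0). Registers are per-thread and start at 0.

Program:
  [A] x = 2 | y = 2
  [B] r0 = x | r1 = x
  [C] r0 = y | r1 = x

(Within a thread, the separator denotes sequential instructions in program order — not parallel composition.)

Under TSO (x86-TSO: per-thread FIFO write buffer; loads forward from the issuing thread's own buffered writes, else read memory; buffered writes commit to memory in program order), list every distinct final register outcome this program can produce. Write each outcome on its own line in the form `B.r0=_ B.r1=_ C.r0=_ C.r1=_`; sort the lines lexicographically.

outcome vector order: (B.r0,B.r1,C.r0,C.r1)
|TSO outcomes| = 9

B.r0=0 B.r1=0 C.r0=0 C.r1=0
B.r0=0 B.r1=0 C.r0=0 C.r1=2
B.r0=0 B.r1=0 C.r0=2 C.r1=2
B.r0=0 B.r1=2 C.r0=0 C.r1=0
B.r0=0 B.r1=2 C.r0=0 C.r1=2
B.r0=0 B.r1=2 C.r0=2 C.r1=2
B.r0=2 B.r1=2 C.r0=0 C.r1=0
B.r0=2 B.r1=2 C.r0=0 C.r1=2
B.r0=2 B.r1=2 C.r0=2 C.r1=2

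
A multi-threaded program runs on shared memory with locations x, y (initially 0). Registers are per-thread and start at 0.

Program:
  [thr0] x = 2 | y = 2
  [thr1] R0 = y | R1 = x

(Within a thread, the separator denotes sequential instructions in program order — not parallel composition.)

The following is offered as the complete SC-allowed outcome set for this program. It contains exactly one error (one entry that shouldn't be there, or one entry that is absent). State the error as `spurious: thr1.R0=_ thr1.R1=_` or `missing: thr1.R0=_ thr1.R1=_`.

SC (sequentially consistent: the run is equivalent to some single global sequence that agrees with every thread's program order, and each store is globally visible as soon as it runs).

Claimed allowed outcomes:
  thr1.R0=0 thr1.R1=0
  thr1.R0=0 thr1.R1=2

missing: thr1.R0=2 thr1.R1=2

outcome vector order: (thr1.R0,thr1.R1)
[SC] allowed = {00, 02, 22}
SC∖claimed = {22}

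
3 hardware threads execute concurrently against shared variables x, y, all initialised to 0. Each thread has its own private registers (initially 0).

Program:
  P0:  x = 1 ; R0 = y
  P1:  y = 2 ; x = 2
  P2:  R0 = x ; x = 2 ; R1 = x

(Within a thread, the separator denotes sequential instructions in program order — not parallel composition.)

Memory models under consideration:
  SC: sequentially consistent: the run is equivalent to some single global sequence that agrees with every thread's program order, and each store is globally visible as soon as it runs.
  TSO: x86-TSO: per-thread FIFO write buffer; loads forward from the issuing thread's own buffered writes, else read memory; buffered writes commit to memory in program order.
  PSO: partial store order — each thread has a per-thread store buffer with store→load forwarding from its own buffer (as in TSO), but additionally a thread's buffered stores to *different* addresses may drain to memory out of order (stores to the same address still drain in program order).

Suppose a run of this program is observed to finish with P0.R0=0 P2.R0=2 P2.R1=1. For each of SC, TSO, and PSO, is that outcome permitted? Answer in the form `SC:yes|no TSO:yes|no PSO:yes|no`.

outcome vector order: (P0.R0,P2.R0,P2.R1)
[SC] allowed = {<0 0 1> <0 0 2> <0 1 2> <0 2 2> <2 0 1> <2 0 2> <2 1 2> <2 2 1> <2 2 2>}
[TSO] allowed = {<0 0 1> <0 0 2> <0 1 2> <0 2 1> <0 2 2> <2 0 1> <2 0 2> <2 1 2> <2 2 1> <2 2 2>}
[PSO] allowed = {<0 0 1> <0 0 2> <0 1 2> <0 2 1> <0 2 2> <2 0 1> <2 0 2> <2 1 2> <2 2 1> <2 2 2>}
target <0 2 1> ∈ {TSO,PSO}

SC:no TSO:yes PSO:yes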